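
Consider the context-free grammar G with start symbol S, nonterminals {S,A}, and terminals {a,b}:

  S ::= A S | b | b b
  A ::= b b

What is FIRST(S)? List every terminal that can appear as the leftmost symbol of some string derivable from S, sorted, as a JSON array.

Compute FIRST by fixpoint:
[1]
  A via A→b b: +{b}
  S via S→A S: +{b}
  FIRST(S)={b}  FIRST(A)={b}
[2] — fixpoint
  FIRST(S)={b}  FIRST(A)={b}

FIRST(S) = ["b"]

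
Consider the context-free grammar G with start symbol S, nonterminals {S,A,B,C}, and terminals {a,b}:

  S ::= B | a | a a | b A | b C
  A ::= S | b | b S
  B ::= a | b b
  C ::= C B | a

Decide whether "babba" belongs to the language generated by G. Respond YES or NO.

Convert to CNF:
  S -> T0 T0 | T1 A | T1 C | T1 T1 | a
  A -> T0 T0 | T1 A | T1 C | T1 S | T1 T1 | a | b
  B -> T1 T1 | a
  C -> C B | a
  T0 -> a
  T1 -> b

CYK table (by increasing span):
  [0..0]={A,T1}  "b"  orig:{A}
  [1..1]={A,B,C,S,T0}  "a"  orig:{A,B,C,S}
  [2..2]={A,T1}  "b"  orig:{A}
  [3..3]={A,T1}  "b"  orig:{A}
  [4..4]={A,B,C,S,T0}  "a"  orig:{A,B,C,S}
  [0..1]={A,S}  "ba"
  [1..2]=∅  "ab"
  [2..3]={A,B,S}  "bb"
  [3..4]={A,S}  "ba"
  [0..2]=∅  "bab"
  [1..3]={C}  "abb"
  [2..4]={A,S}  "bba"
  [0..3]={A,S}  "babb"
  [1..4]={C}  "abba"
  [0..4]={A,S}  "babba"

S ∈ T[0,4] ⇒ YES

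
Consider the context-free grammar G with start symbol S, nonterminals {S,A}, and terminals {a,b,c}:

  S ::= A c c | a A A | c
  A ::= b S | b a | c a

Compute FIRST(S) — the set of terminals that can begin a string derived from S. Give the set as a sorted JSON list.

FIRST sets, iterate to fixpoint:
round 1:
  A via A→b S: +{b}
  A via A→c a: +{c}
  S via S→A c c: +{b,c}
  S via S→a A A: +{a}
  S: {a,b,c}  A: {b,c}
round 2: (no change)
  S: {a,b,c}  A: {b,c}

FIRST(S) = ["a", "b", "c"]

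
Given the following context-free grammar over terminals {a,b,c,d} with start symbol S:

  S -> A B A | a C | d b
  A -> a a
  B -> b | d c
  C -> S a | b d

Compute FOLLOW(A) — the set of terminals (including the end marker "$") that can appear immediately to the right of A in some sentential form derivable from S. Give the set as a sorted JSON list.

Compute FIRST by fixpoint:
[1]
  A via A→a a: +{a}
  B via B→b: +{b}
  B via B→d c: +{d}
  C via C→b d: +{b}
  S via S→A B A: +{a}
  S via S→d b: +{d}
  FIRST(S)={a,d}  FIRST(A)={a}  FIRST(B)={b,d}  FIRST(C)={b}
[2]
  C via C→S a: +{a,d}
  FIRST(S)={a,d}  FIRST(A)={a}  FIRST(B)={b,d}  FIRST(C)={a,b,d}
[3] (stable)
  FIRST(S)={a,d}  FIRST(A)={a}  FIRST(B)={b,d}  FIRST(C)={a,b,d}

Compute FOLLOW by fixpoint:
initialize: $ ∈ FOLLOW(S)
round 1:
  C→S a: FOLLOW(S) ⊇ FIRST(a) = {a}; new: +{a}
  S→A B A: FOLLOW(A) ⊇ FIRST(B) = {b,d}; new: +{b,d}
  S→A B A: FOLLOW(B) ⊇ FIRST(A) = {a}; new: +{a}
  S→A B A: FOLLOW(A) ⊇ FOLLOW(S) ⊇ {$,a}; new: +{$,a}
  S→a C: FOLLOW(C) ⊇ FOLLOW(S) ⊇ {$,a}; new: +{$,a}
  FOLLOW(S)={$,a}  FOLLOW(A)={$,a,b,d}  FOLLOW(B)={a}  FOLLOW(C)={$,a}
round 2: (stable)
  FOLLOW(S)={$,a}  FOLLOW(A)={$,a,b,d}  FOLLOW(B)={a}  FOLLOW(C)={$,a}

FOLLOW(A) = ["$", "a", "b", "d"]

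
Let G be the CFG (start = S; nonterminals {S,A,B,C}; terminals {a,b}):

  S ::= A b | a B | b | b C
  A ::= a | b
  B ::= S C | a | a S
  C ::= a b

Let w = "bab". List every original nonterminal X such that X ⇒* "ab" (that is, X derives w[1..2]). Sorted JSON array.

Convert to CNF:
  S -> A T1 | T0 B | T1 C | b
  A -> a | b
  B -> S C | T0 S | a
  C -> T0 T1
  T0 -> a
  T1 -> b

CYK table (by increasing span) (cells [i..j] with 1 ≤ i ≤ j ≤ 2 only):
  cell(1,1) a: {A,B,T0}  orig:{A,B}
  cell(2,2) b: {A,S,T1}  orig:{A,S}
  cell(1,2) ab: {B,C,S}

Original NTs in T[1,2] deriving "ab": ["B", "C", "S"]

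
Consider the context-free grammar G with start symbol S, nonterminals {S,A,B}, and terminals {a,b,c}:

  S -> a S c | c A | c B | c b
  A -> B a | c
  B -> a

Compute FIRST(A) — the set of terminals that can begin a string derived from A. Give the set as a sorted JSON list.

FIRST iteration:
[1]
  A via A→c: +{c}
  B via B→a: +{a}
  S via S→a S c: +{a}
  S via S→c A: +{c}
  FIRST[S]={a,c}  FIRST[A]={c}  FIRST[B]={a}
[2]
  A via A→B a: +{a}
  FIRST[S]={a,c}  FIRST[A]={a,c}  FIRST[B]={a}
[3] done
  FIRST[S]={a,c}  FIRST[A]={a,c}  FIRST[B]={a}

FIRST(A) = ["a", "c"]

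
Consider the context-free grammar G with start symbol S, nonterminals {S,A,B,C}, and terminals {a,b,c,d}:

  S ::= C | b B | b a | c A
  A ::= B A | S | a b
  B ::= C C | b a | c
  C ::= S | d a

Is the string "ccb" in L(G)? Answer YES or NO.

CNF form of G:
  S -> T1 B | T1 T0 | T2 A | T3 T0
  A -> B A | T0 T1 | T1 B | T1 T0 | T2 A | T3 T0
  B -> C C | T1 T0 | c
  C -> T1 B | T1 T0 | T2 A | T3 T0
  T0 -> a
  T1 -> b
  T2 -> c
  T3 -> d

CYK fill:
  [0..0]={B,T2}  "c"  orig:{B}
  [1..1]={B,T2}  "c"  orig:{B}
  [2..2]={T1}  "b"  orig:{}
  [0..1]=∅  "cc"
  [1..2]=∅  "cb"
  [0..2]=∅  "ccb"

S ∉ T[0,2] ⇒ NO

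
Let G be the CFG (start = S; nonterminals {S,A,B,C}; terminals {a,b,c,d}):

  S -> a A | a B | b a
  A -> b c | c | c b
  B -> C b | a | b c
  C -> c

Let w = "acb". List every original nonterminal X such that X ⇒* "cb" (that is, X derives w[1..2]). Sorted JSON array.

Convert to CNF:
  S -> T0 T2 | T2 A | T2 B
  A -> T0 T1 | T1 T0 | c
  B -> C T0 | T0 T1 | a
  C -> c
  T0 -> b
  T1 -> c
  T2 -> a

CYK fill, restricted to cells inside w[1..2]:
  T[1,1] 'c' = {A,C,T1}  orig:{A,C}
  T[2,2] 'b' = {T0}  orig:{}
  T[1,2] 'cb' = {A,B}

Original NTs in T[1,2] deriving "cb": ["A", "B"]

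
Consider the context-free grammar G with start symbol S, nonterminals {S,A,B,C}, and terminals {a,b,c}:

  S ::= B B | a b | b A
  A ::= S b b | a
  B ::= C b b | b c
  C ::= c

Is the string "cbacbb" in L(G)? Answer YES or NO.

CNF form of G:
  S -> B B | T0 A | T2 T0
  A -> S X3 | a
  B -> C X4 | T0 T1
  C -> c
  T0 -> b
  T1 -> c
  T2 -> a
  X3 -> T0 T0
  X4 -> T0 T0

CYK table (by increasing span):
  cell(0,0) c: {C,T1}  orig:{C}
  cell(1,1) b: {T0}  orig:{}
  cell(2,2) a: {A,T2}  orig:{A}
  cell(3,3) c: {C,T1}  orig:{C}
  cell(4,4) b: {T0}  orig:{}
  cell(5,5) b: {T0}  orig:{}
  cell(0,1) cb: ∅
  cell(1,2) ba: {S}
  cell(2,3) ac: ∅
  cell(3,4) cb: ∅
  cell(4,5) bb: {X3,X4}  orig:{}
  cell(0,2) cba: ∅
  cell(1,3) bac: ∅
  cell(2,4) acb: ∅
  cell(3,5) cbb: {B}
  cell(0,3) cbac: ∅
  cell(1,4) bacb: ∅
  cell(2,5) acbb: ∅
  cell(0,4) cbacb: ∅
  cell(1,5) bacbb: ∅
  cell(0,5) cbacbb: ∅

S ∉ T[0,5] ⇒ NO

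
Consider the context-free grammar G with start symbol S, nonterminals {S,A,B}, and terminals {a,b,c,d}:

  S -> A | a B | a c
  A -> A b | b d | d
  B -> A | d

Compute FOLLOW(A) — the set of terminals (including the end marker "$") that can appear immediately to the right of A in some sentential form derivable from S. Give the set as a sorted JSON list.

FIRST sets, iterate to fixpoint:
round 1:
  A via A→b d: +{b}
  A via A→d: +{d}
  B via B→A: +{b,d}
  S via S→A: +{b,d}
  S via S→a B: +{a}
  S: {a,b,d}  A: {b,d}  B: {b,d}
round 2: — fixpoint
  S: {a,b,d}  A: {b,d}  B: {b,d}

FOLLOW iteration:
FOLLOW(S) := {$}
[1]
  A→A b: FOLLOW(A) ⊇ FIRST(b) = {b}; new: +{b}
  S→A: FOLLOW(A) ⊇ FOLLOW(S) ⊇ {$}; new: +{$}
  S→a B: FOLLOW(B) ⊇ FOLLOW(S) ⊇ {$}; new: +{$}
  FOLLOW(S)={$}  FOLLOW(A)={$,b}  FOLLOW(B)={$}
[2] (stable)
  FOLLOW(S)={$}  FOLLOW(A)={$,b}  FOLLOW(B)={$}

FOLLOW(A) = ["$", "b"]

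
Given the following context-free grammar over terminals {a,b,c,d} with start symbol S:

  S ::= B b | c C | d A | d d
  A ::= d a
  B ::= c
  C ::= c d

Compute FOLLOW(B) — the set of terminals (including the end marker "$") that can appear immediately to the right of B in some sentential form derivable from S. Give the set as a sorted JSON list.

FIRST iteration:
round 1:
  A via A→d a: +{d}
  B via B→c: +{c}
  C via C→c d: +{c}
  S via S→B b: +{c}
  S via S→d A: +{d}
  S: {c,d}  A: {d}  B: {c}  C: {c}
round 2: done
  S: {c,d}  A: {d}  B: {c}  C: {c}

FOLLOW sets:
initialize: $ ∈ FOLLOW(S)
iter 1:
  S→B b: FOLLOW(B) ⊇ FIRST(b) = {b}; new: +{b}
  S→c C: FOLLOW(C) ⊇ FOLLOW(S) ⊇ {$}; new: +{$}
  S→d A: FOLLOW(A) ⊇ FOLLOW(S) ⊇ {$}; new: +{$}
  FOLLOW(S)={$}  FOLLOW(A)={$}  FOLLOW(B)={b}  FOLLOW(C)={$}
iter 2: (stable)
  FOLLOW(S)={$}  FOLLOW(A)={$}  FOLLOW(B)={b}  FOLLOW(C)={$}

FOLLOW(B) = ["b"]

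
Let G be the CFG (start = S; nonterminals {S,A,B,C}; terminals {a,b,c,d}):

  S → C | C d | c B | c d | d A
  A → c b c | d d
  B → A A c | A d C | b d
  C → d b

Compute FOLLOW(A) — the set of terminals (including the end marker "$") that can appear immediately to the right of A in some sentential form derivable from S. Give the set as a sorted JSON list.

FIRST sets, iterate to fixpoint:
[1]
  A via A→c b c: +{c}
  A via A→d d: +{d}
  B via B→A A c: +{c,d}
  B via B→b d: +{b}
  C via C→d b: +{d}
  S via S→C: +{d}
  S via S→c B: +{c}
  S: {c,d}  A: {c,d}  B: {b,c,d}  C: {d}
[2] — fixpoint
  S: {c,d}  A: {c,d}  B: {b,c,d}  C: {d}

FOLLOW iteration:
FOLLOW(S) := {$}
[1]
  B→A A c: FOLLOW(A) ⊇ FIRST(A) = {c,d}; new: +{c,d}
  S→C: FOLLOW(C) ⊇ FOLLOW(S) ⊇ {$}; new: +{$}
  S→C d: FOLLOW(C) ⊇ FIRST(d) = {d}; new: +{d}
  S→c B: FOLLOW(B) ⊇ FOLLOW(S) ⊇ {$}; new: +{$}
  S→d A: FOLLOW(A) ⊇ FOLLOW(S) ⊇ {$}; new: +{$}
  FOLLOW[S]={$}  FOLLOW[A]={$,c,d}  FOLLOW[B]={$}  FOLLOW[C]={$,d}
[2] done
  FOLLOW[S]={$}  FOLLOW[A]={$,c,d}  FOLLOW[B]={$}  FOLLOW[C]={$,d}

FOLLOW(A) = ["$", "c", "d"]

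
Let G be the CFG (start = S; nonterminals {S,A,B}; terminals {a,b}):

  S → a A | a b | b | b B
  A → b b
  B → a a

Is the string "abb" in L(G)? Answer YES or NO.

CNF form of G:
  S -> T0 B | T1 A | T1 T0 | b
  A -> T0 T0
  B -> T1 T1
  T0 -> b
  T1 -> a

CYK table (by increasing span):
  cell(0,0) a: {T1}  orig:{}
  cell(1,1) b: {S,T0}  orig:{S}
  cell(2,2) b: {S,T0}  orig:{S}
  cell(0,1) ab: {S}
  cell(1,2) bb: {A}
  cell(0,2) abb: {S}

S ∈ T[0,2] ⇒ YES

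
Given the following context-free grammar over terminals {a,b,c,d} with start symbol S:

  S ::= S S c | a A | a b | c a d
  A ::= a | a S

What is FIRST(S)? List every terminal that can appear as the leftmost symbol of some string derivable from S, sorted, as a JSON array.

FIRST sets, iterate to fixpoint:
[1]
  A via A→a: +{a}
  S via S→a A: +{a}
  S via S→c a d: +{c}
  FIRST(S)={a,c}  FIRST(A)={a}
[2] done
  FIRST(S)={a,c}  FIRST(A)={a}

FIRST(S) = ["a", "c"]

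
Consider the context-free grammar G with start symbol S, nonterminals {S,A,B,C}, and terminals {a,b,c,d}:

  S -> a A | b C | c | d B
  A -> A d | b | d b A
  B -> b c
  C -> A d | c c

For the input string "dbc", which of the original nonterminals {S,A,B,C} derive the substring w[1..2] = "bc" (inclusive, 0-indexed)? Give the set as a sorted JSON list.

Convert to CNF:
  S -> T0 B | T1 C | T3 A | c
  A -> A T0 | T0 X4 | b
  B -> T1 T2
  C -> A T0 | T2 T2
  T0 -> d
  T1 -> b
  T2 -> c
  T3 -> a
  X4 -> T1 A

Fill CYK table bottom-up, restricted to cells inside w[1..2]:
  cell(1,1) b: {A,T1}  orig:{A}
  cell(2,2) c: {S,T2}  orig:{S}
  cell(1,2) bc: {B}

Original NTs in T[1,2] deriving "bc": ["B"]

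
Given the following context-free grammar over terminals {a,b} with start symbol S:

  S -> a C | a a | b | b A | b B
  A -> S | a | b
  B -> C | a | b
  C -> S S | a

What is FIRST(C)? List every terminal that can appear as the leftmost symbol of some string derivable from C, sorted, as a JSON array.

FIRST iteration:
iter 1:
  A via A→a: +{a}
  A via A→b: +{b}
  B via B→a: +{a}
  B via B→b: +{b}
  C via C→a: +{a}
  S via S→a C: +{a}
  S via S→b: +{b}
  FIRST[S]={a,b}  FIRST[A]={a,b}  FIRST[B]={a,b}  FIRST[C]={a}
iter 2:
  C via C→S S: +{b}
  FIRST[S]={a,b}  FIRST[A]={a,b}  FIRST[B]={a,b}  FIRST[C]={a,b}
iter 3: (no change)
  FIRST[S]={a,b}  FIRST[A]={a,b}  FIRST[B]={a,b}  FIRST[C]={a,b}

FIRST(C) = ["a", "b"]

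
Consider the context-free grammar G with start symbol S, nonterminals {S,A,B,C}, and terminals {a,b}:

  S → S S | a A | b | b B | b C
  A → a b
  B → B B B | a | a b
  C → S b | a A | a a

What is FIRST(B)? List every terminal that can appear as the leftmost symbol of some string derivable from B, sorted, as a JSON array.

Compute FIRST by fixpoint:
round 1:
  A via A→a b: +{a}
  B via B→a: +{a}
  C via C→a A: +{a}
  S via S→a A: +{a}
  S via S→b: +{b}
  FIRST(S)={a,b}  FIRST(A)={a}  FIRST(B)={a}  FIRST(C)={a}
round 2:
  C via C→S b: +{b}
  FIRST(S)={a,b}  FIRST(A)={a}  FIRST(B)={a}  FIRST(C)={a,b}
round 3: (no change)
  FIRST(S)={a,b}  FIRST(A)={a}  FIRST(B)={a}  FIRST(C)={a,b}

FIRST(B) = ["a"]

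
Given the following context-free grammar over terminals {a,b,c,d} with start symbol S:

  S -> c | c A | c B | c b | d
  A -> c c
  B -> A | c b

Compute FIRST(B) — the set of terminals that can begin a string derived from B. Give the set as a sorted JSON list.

FIRST iteration:
pass 1:
  A via A→c c: +{c}
  B via B→A: +{c}
  S via S→c: +{c}
  S via S→d: +{d}
  FIRST(S)={c,d}  FIRST(A)={c}  FIRST(B)={c}
pass 2: — fixpoint
  FIRST(S)={c,d}  FIRST(A)={c}  FIRST(B)={c}

FIRST(B) = ["c"]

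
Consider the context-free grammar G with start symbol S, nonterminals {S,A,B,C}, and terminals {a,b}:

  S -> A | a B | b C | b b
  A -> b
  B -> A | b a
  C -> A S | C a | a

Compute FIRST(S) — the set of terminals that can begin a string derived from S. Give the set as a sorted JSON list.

Compute FIRST by fixpoint:
round 1:
  A via A→b: +{b}
  B via B→A: +{b}
  C via C→A S: +{b}
  C via C→a: +{a}
  S via S→A: +{b}
  S via S→a B: +{a}
  FIRST(S)={a,b}  FIRST(A)={b}  FIRST(B)={b}  FIRST(C)={a,b}
round 2: — fixpoint
  FIRST(S)={a,b}  FIRST(A)={b}  FIRST(B)={b}  FIRST(C)={a,b}

FIRST(S) = ["a", "b"]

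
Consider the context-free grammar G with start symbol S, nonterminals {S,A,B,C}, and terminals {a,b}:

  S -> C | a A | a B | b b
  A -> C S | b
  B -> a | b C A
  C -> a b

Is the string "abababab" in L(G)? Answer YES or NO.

CNF form of G:
  S -> T0 T0 | T1 A | T1 B | T1 T0
  A -> C S | b
  B -> T0 X2 | a
  C -> T1 T0
  T0 -> b
  T1 -> a
  X2 -> C A

CYK fill:
  [0..0]={B,T1}  "a"  orig:{B}
  [1..1]={A,T0}  "b"  orig:{A}
  [2..2]={B,T1}  "a"  orig:{B}
  [3..3]={A,T0}  "b"  orig:{A}
  [4..4]={B,T1}  "a"  orig:{B}
  [5..5]={A,T0}  "b"  orig:{A}
  [6..6]={B,T1}  "a"  orig:{B}
  [7..7]={A,T0}  "b"  orig:{A}
  [0..1]={C,S}  "ab"
  [1..2]=∅  "ba"
  [2..3]={C,S}  "ab"
  [3..4]=∅  "ba"
  [4..5]={C,S}  "ab"
  [5..6]=∅  "ba"
  [6..7]={C,S}  "ab"
  [0..2]=∅  "aba"
  [1..3]=∅  "bab"
  [2..4]=∅  "aba"
  [3..5]=∅  "bab"
  [4..6]=∅  "aba"
  [5..7]=∅  "bab"
  [0..3]={A}  "abab"
  [1..4]=∅  "baba"
  [2..5]={A}  "abab"
  [3..6]=∅  "baba"
  [4..7]={A}  "abab"
  [0..4]=∅  "ababa"
  [1..5]=∅  "babab"
  [2..6]=∅  "ababa"
  [3..7]=∅  "babab"
  [0..5]={X2}  "ababab"  orig:{}
  [1..6]=∅  "bababa"
  [2..7]={X2}  "ababab"  orig:{}
  [0..6]=∅  "abababa"
  [1..7]={B}  "bababab"
  [0..7]={S}  "abababab"

S ∈ T[0,7] ⇒ YES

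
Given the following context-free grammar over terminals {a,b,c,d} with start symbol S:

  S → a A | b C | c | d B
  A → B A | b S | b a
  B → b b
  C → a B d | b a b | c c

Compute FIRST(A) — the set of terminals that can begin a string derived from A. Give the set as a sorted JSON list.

FIRST sets, iterate to fixpoint:
round 1:
  A via A→b S: +{b}
  B via B→b b: +{b}
  C via C→a B d: +{a}
  C via C→b a b: +{b}
  C via C→c c: +{c}
  S via S→a A: +{a}
  S via S→b C: +{b}
  S via S→c: +{c}
  S via S→d B: +{d}
  S: {a,b,c,d}  A: {b}  B: {b}  C: {a,b,c}
round 2: (no change)
  S: {a,b,c,d}  A: {b}  B: {b}  C: {a,b,c}

FIRST(A) = ["b"]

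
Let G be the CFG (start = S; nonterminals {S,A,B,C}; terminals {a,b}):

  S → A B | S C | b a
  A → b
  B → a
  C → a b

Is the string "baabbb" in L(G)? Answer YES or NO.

CNF form of G:
  S -> A B | S C | T1 T0
  A -> b
  B -> a
  C -> T0 T1
  T0 -> a
  T1 -> b

Fill CYK table bottom-up:
  [0..0]={A,T1}  "b"  orig:{A}
  [1..1]={B,T0}  "a"  orig:{B}
  [2..2]={B,T0}  "a"  orig:{B}
  [3..3]={A,T1}  "b"  orig:{A}
  [4..4]={A,T1}  "b"  orig:{A}
  [5..5]={A,T1}  "b"  orig:{A}
  [0..1]={S}  "ba"
  [1..2]=∅  "aa"
  [2..3]={C}  "ab"
  [3..4]=∅  "bb"
  [4..5]=∅  "bb"
  [0..2]=∅  "baa"
  [1..3]=∅  "aab"
  [2..4]=∅  "abb"
  [3..5]=∅  "bbb"
  [0..3]={S}  "baab"
  [1..4]=∅  "aabb"
  [2..5]=∅  "abbb"
  [0..4]=∅  "baabb"
  [1..5]=∅  "aabbb"
  [0..5]=∅  "baabbb"

S ∉ T[0,5] ⇒ NO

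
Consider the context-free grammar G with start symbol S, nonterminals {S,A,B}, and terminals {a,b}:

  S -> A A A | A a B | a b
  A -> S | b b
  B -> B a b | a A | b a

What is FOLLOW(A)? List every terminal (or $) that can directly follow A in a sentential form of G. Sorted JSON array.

FIRST iteration:
round 1:
  A via A→b b: +{b}
  B via B→a A: +{a}
  B via B→b a: +{b}
  S via S→A A A: +{b}
  S via S→a b: +{a}
  S: {a,b}  A: {b}  B: {a,b}
round 2:
  A via A→S: +{a}
  S: {a,b}  A: {a,b}  B: {a,b}
round 3: (stable)
  S: {a,b}  A: {a,b}  B: {a,b}

FOLLOW sets:
seed FOLLOW(S) with $
pass 1:
  B→B a b: FOLLOW(B) ⊇ FIRST(a) = {a}; new: +{a}
  B→a A: FOLLOW(A) ⊇ FOLLOW(B) ⊇ {a}; new: +{a}
  S→A A A: FOLLOW(A) ⊇ FIRST(A) = {a,b}; new: +{b}
  S→A A A: FOLLOW(A) ⊇ FOLLOW(S) ⊇ {$}; new: +{$}
  S→A a B: FOLLOW(B) ⊇ FOLLOW(S) ⊇ {$}; new: +{$}
  FOLLOW(S)={$}  FOLLOW(A)={$,a,b}  FOLLOW(B)={$,a}
pass 2:
  A→S: FOLLOW(S) ⊇ FOLLOW(A) ⊇ {$,a,b}; new: +{a,b}
  S→A a B: FOLLOW(B) ⊇ FOLLOW(S) ⊇ {$,a,b}; new: +{b}
  FOLLOW(S)={$,a,b}  FOLLOW(A)={$,a,b}  FOLLOW(B)={$,a,b}
pass 3: — fixpoint
  FOLLOW(S)={$,a,b}  FOLLOW(A)={$,a,b}  FOLLOW(B)={$,a,b}

FOLLOW(A) = ["$", "a", "b"]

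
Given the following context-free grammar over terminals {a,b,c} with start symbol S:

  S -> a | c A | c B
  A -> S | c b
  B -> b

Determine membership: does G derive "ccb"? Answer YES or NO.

CNF form of G:
  S -> T0 A | T0 B | a
  A -> T0 A | T0 B | T0 T1 | a
  B -> b
  T0 -> c
  T1 -> b

CYK table (by increasing span):
  T[0,0] 'c' = {T0}  orig:{}
  T[1,1] 'c' = {T0}  orig:{}
  T[2,2] 'b' = {B,T1}  orig:{B}
  T[0,1] 'cc' = ∅
  T[1,2] 'cb' = {A,S}
  T[0,2] 'ccb' = {A,S}

S ∈ T[0,2] ⇒ YES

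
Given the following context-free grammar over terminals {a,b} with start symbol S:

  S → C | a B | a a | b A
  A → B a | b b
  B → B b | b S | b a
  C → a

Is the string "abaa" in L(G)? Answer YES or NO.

CNF form of G:
  S -> T0 B | T0 T0 | T1 A | a
  A -> B T0 | T1 T1
  B -> B T1 | T1 S | T1 T0
  C -> a
  T0 -> a
  T1 -> b

Fill CYK table bottom-up:
  T[0,0] 'a' = {C,S,T0}  orig:{C,S}
  T[1,1] 'b' = {T1}  orig:{}
  T[2,2] 'a' = {C,S,T0}  orig:{C,S}
  T[3,3] 'a' = {C,S,T0}  orig:{C,S}
  T[0,1] 'ab' = ∅
  T[1,2] 'ba' = {B}
  T[2,3] 'aa' = {S}
  T[0,2] 'aba' = {S}
  T[1,3] 'baa' = {A,B}
  T[0,3] 'abaa' = {S}

S ∈ T[0,3] ⇒ YES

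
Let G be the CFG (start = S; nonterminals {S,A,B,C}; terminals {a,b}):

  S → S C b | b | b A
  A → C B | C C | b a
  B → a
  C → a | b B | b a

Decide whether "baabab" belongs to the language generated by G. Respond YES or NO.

CNF form of G:
  S -> S X2 | T0 A | b
  A -> C B | C C | T0 T1
  B -> a
  C -> T0 B | T0 T1 | a
  T0 -> b
  T1 -> a
  X2 -> C T0

CYK table (by increasing span):
  T[0,0] 'b' = {S,T0}  orig:{S}
  T[1,1] 'a' = {B,C,T1}  orig:{B,C}
  T[2,2] 'a' = {B,C,T1}  orig:{B,C}
  T[3,3] 'b' = {S,T0}  orig:{S}
  T[4,4] 'a' = {B,C,T1}  orig:{B,C}
  T[5,5] 'b' = {S,T0}  orig:{S}
  T[0,1] 'ba' = {A,C}
  T[1,2] 'aa' = {A}
  T[2,3] 'ab' = {X2}  orig:{}
  T[3,4] 'ba' = {A,C}
  T[4,5] 'ab' = {X2}  orig:{}
  T[0,2] 'baa' = {A,S}
  T[1,3] 'aab' = ∅
  T[2,4] 'aba' = {A}
  T[3,5] 'bab' = {S,X2}  orig:{S}
  T[0,3] 'baab' = ∅
  T[1,4] 'aaba' = ∅
  T[2,5] 'abab' = ∅
  T[0,4] 'baaba' = ∅
  T[1,5] 'aabab' = ∅
  T[0,5] 'baabab' = {S}

S ∈ T[0,5] ⇒ YES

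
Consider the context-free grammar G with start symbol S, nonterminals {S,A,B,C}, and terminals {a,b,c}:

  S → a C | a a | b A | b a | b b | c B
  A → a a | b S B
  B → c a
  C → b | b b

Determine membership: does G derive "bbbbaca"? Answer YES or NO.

Convert to CNF:
  S -> T0 C | T0 T0 | T1 A | T1 T0 | T1 T1 | T2 B
  A -> T0 T0 | T1 X3
  B -> T2 T0
  C -> T1 T1 | b
  T0 -> a
  T1 -> b
  T2 -> c
  X3 -> S B

Fill CYK table bottom-up:
  T[0,0] 'b' = {C,T1}  orig:{C}
  T[1,1] 'b' = {C,T1}  orig:{C}
  T[2,2] 'b' = {C,T1}  orig:{C}
  T[3,3] 'b' = {C,T1}  orig:{C}
  T[4,4] 'a' = {T0}  orig:{}
  T[5,5] 'c' = {T2}  orig:{}
  T[6,6] 'a' = {T0}  orig:{}
  T[0,1] 'bb' = {C,S}
  T[1,2] 'bb' = {C,S}
  T[2,3] 'bb' = {C,S}
  T[3,4] 'ba' = {S}
  T[4,5] 'ac' = ∅
  T[5,6] 'ca' = {B}
  T[0,2] 'bbb' = ∅
  T[1,3] 'bbb' = ∅
  T[2,4] 'bba' = ∅
  T[3,5] 'bac' = ∅
  T[4,6] 'aca' = ∅
  T[0,3] 'bbbb' = ∅
  T[1,4] 'bbba' = ∅
  T[2,5] 'bbac' = ∅
  T[3,6] 'baca' = {X3}  orig:{}
  T[0,4] 'bbbba' = ∅
  T[1,5] 'bbbac' = ∅
  T[2,6] 'bbaca' = {A}
  T[0,5] 'bbbbac' = ∅
  T[1,6] 'bbbaca' = {S}
  T[0,6] 'bbbbaca' = ∅

S ∉ T[0,6] ⇒ NO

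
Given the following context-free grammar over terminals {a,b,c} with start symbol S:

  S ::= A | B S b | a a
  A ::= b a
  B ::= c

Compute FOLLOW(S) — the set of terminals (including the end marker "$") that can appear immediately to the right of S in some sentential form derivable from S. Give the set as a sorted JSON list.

FIRST sets, iterate to fixpoint:
pass 1:
  A via A→b a: +{b}
  B via B→c: +{c}
  S via S→A: +{b}
  S via S→B S b: +{c}
  S via S→a a: +{a}
  FIRST[S]={a,b,c}  FIRST[A]={b}  FIRST[B]={c}
pass 2: (stable)
  FIRST[S]={a,b,c}  FIRST[A]={b}  FIRST[B]={c}

Compute FOLLOW by fixpoint:
seed FOLLOW(S) with $
round 1:
  S→A: FOLLOW(A) ⊇ FOLLOW(S) ⊇ {$}; new: +{$}
  S→B S b: FOLLOW(B) ⊇ FIRST(S) = {a,b,c}; new: +{a,b,c}
  S→B S b: FOLLOW(S) ⊇ FIRST(b) = {b}; new: +{b}
  S: {$,b}  A: {$}  B: {a,b,c}
round 2:
  S→A: FOLLOW(A) ⊇ FOLLOW(S) ⊇ {$,b}; new: +{b}
  S: {$,b}  A: {$,b}  B: {a,b,c}
round 3: (no change)
  S: {$,b}  A: {$,b}  B: {a,b,c}

FOLLOW(S) = ["$", "b"]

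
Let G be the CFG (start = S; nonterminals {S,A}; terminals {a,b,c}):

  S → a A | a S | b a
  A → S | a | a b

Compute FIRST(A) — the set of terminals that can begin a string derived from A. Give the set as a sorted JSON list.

FIRST sets, iterate to fixpoint:
[1]
  A via A→a: +{a}
  S via S→a A: +{a}
  S via S→b a: +{b}
  S: {a,b}  A: {a}
[2]
  A via A→S: +{b}
  S: {a,b}  A: {a,b}
[3] (no change)
  S: {a,b}  A: {a,b}

FIRST(A) = ["a", "b"]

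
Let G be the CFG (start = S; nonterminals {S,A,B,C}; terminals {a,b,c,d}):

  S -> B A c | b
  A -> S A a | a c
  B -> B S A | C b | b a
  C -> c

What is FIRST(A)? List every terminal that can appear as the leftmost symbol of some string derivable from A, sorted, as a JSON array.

Compute FIRST by fixpoint:
round 1:
  A via A→a c: +{a}
  B via B→b a: +{b}
  C via C→c: +{c}
  S via S→B A c: +{b}
  FIRST[S]={b}  FIRST[A]={a}  FIRST[B]={b}  FIRST[C]={c}
round 2:
  A via A→S A a: +{b}
  B via B→C b: +{c}
  S via S→B A c: +{c}
  FIRST[S]={b,c}  FIRST[A]={a,b}  FIRST[B]={b,c}  FIRST[C]={c}
round 3:
  A via A→S A a: +{c}
  FIRST[S]={b,c}  FIRST[A]={a,b,c}  FIRST[B]={b,c}  FIRST[C]={c}
round 4: (stable)
  FIRST[S]={b,c}  FIRST[A]={a,b,c}  FIRST[B]={b,c}  FIRST[C]={c}

FIRST(A) = ["a", "b", "c"]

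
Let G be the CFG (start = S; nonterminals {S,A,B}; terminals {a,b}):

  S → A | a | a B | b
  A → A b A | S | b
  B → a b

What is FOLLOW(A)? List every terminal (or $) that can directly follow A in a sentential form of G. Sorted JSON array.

FIRST iteration:
[1]
  A via A→b: +{b}
  B via B→a b: +{a}
  S via S→A: +{b}
  S via S→a: +{a}
  FIRST(S)={a,b}  FIRST(A)={b}  FIRST(B)={a}
[2]
  A via A→S: +{a}
  FIRST(S)={a,b}  FIRST(A)={a,b}  FIRST(B)={a}
[3] done
  FIRST(S)={a,b}  FIRST(A)={a,b}  FIRST(B)={a}

FOLLOW sets:
FOLLOW(S) := {$}
round 1:
  A→A b A: FOLLOW(A) ⊇ FIRST(b) = {b}; new: +{b}
  A→S: FOLLOW(S) ⊇ FOLLOW(A) ⊇ {b}; new: +{b}
  S→A: FOLLOW(A) ⊇ FOLLOW(S) ⊇ {$,b}; new: +{$}
  S→a B: FOLLOW(B) ⊇ FOLLOW(S) ⊇ {$,b}; new: +{$,b}
  S: {$,b}  A: {$,b}  B: {$,b}
round 2: (no change)
  S: {$,b}  A: {$,b}  B: {$,b}

FOLLOW(A) = ["$", "b"]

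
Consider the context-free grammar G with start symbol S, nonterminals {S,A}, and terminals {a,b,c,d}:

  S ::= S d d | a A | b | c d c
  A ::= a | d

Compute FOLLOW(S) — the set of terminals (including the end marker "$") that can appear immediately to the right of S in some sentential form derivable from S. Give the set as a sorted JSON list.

FIRST iteration:
pass 1:
  A via A→a: +{a}
  A via A→d: +{d}
  S via S→a A: +{a}
  S via S→b: +{b}
  S via S→c d c: +{c}
  S: {a,b,c}  A: {a,d}
pass 2: (no change)
  S: {a,b,c}  A: {a,d}

FOLLOW sets:
FOLLOW(S) := {$}
round 1:
  S→S d d: FOLLOW(S) ⊇ FIRST(d) = {d}; new: +{d}
  S→a A: FOLLOW(A) ⊇ FOLLOW(S) ⊇ {$,d}; new: +{$,d}
  FOLLOW[S]={$,d}  FOLLOW[A]={$,d}
round 2: — fixpoint
  FOLLOW[S]={$,d}  FOLLOW[A]={$,d}

FOLLOW(S) = ["$", "d"]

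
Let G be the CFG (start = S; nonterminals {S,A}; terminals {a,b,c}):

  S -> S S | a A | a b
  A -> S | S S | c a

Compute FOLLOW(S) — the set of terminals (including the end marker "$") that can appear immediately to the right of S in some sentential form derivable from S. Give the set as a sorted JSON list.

FIRST iteration:
pass 1:
  A via A→c a: +{c}
  S via S→a A: +{a}
  FIRST(S)={a}  FIRST(A)={c}
pass 2:
  A via A→S: +{a}
  FIRST(S)={a}  FIRST(A)={a,c}
pass 3: done
  FIRST(S)={a}  FIRST(A)={a,c}

FOLLOW sets:
seed FOLLOW(S) with $
pass 1:
  A→S S: FOLLOW(S) ⊇ FIRST(S) = {a}; new: +{a}
  S→a A: FOLLOW(A) ⊇ FOLLOW(S) ⊇ {$,a}; new: +{$,a}
  S: {$,a}  A: {$,a}
pass 2: (no change)
  S: {$,a}  A: {$,a}

FOLLOW(S) = ["$", "a"]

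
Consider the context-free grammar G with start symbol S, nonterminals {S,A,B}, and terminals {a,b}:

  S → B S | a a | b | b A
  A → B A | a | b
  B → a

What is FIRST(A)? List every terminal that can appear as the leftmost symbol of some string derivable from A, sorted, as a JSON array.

Compute FIRST by fixpoint:
iter 1:
  A via A→a: +{a}
  A via A→b: +{b}
  B via B→a: +{a}
  S via S→B S: +{a}
  S via S→b: +{b}
  FIRST[S]={a,b}  FIRST[A]={a,b}  FIRST[B]={a}
iter 2: (stable)
  FIRST[S]={a,b}  FIRST[A]={a,b}  FIRST[B]={a}

FIRST(A) = ["a", "b"]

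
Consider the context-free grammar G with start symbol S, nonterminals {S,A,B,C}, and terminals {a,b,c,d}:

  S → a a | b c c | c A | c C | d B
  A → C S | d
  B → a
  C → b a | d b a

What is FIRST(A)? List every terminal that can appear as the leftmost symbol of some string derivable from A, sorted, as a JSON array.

Compute FIRST by fixpoint:
pass 1:
  A via A→d: +{d}
  B via B→a: +{a}
  C via C→b a: +{b}
  C via C→d b a: +{d}
  S via S→a a: +{a}
  S via S→b c c: +{b}
  S via S→c A: +{c}
  S via S→d B: +{d}
  FIRST[S]={a,b,c,d}  FIRST[A]={d}  FIRST[B]={a}  FIRST[C]={b,d}
pass 2:
  A via A→C S: +{b}
  FIRST[S]={a,b,c,d}  FIRST[A]={b,d}  FIRST[B]={a}  FIRST[C]={b,d}
pass 3: (stable)
  FIRST[S]={a,b,c,d}  FIRST[A]={b,d}  FIRST[B]={a}  FIRST[C]={b,d}

FIRST(A) = ["b", "d"]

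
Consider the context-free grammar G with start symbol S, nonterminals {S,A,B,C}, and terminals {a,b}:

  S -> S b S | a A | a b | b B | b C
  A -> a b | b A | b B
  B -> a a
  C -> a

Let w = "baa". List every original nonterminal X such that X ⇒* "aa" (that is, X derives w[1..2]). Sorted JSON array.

Convert to CNF:
  S -> S X2 | T0 A | T0 T1 | T1 B | T1 C
  A -> T0 T1 | T1 A | T1 B
  B -> T0 T0
  C -> a
  T0 -> a
  T1 -> b
  X2 -> T1 S

Fill CYK table bottom-up — only the sub-triangle for w[1..2]:
  T[1,1] 'a' = {C,T0}  orig:{C}
  T[2,2] 'a' = {C,T0}  orig:{C}
  T[1,2] 'aa' = {B}

Original NTs in T[1,2] deriving "aa": ["B"]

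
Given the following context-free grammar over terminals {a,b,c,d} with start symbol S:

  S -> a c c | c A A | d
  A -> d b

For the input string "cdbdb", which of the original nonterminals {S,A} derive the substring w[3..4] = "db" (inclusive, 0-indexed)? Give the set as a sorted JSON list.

Convert to CNF:
  S -> T2 X4 | T3 X5 | d
  A -> T0 T1
  T0 -> d
  T1 -> b
  T2 -> a
  T3 -> c
  X4 -> T3 T3
  X5 -> A A

CYK fill — only the sub-triangle for w[3..4]:
  T[3,3] 'd' = {S,T0}  orig:{S}
  T[4,4] 'b' = {T1}  orig:{}
  T[3,4] 'db' = {A}

Original NTs in T[3,4] deriving "db": ["A"]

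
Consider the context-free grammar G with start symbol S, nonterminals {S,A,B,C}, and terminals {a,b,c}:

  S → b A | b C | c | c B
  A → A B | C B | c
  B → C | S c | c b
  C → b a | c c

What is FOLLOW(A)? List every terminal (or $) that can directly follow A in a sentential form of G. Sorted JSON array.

FIRST sets, iterate to fixpoint:
[1]
  A via A→c: +{c}
  B via B→c b: +{c}
  C via C→b a: +{b}
  C via C→c c: +{c}
  S via S→b A: +{b}
  S via S→c: +{c}
  FIRST[S]={b,c}  FIRST[A]={c}  FIRST[B]={c}  FIRST[C]={b,c}
[2]
  A via A→C B: +{b}
  B via B→C: +{b}
  FIRST[S]={b,c}  FIRST[A]={b,c}  FIRST[B]={b,c}  FIRST[C]={b,c}
[3] (stable)
  FIRST[S]={b,c}  FIRST[A]={b,c}  FIRST[B]={b,c}  FIRST[C]={b,c}

FOLLOW iteration:
seed FOLLOW(S) with $
[1]
  A→A B: FOLLOW(A) ⊇ FIRST(B) = {b,c}; new: +{b,c}
  A→A B: FOLLOW(B) ⊇ FOLLOW(A) ⊇ {b,c}; new: +{b,c}
  A→C B: FOLLOW(C) ⊇ FIRST(B) = {b,c}; new: +{b,c}
  B→S c: FOLLOW(S) ⊇ FIRST(c) = {c}; new: +{c}
  S→b A: FOLLOW(A) ⊇ FOLLOW(S) ⊇ {$,c}; new: +{$}
  S→b C: FOLLOW(C) ⊇ FOLLOW(S) ⊇ {$,c}; new: +{$}
  S→c B: FOLLOW(B) ⊇ FOLLOW(S) ⊇ {$,c}; new: +{$}
  FOLLOW(S)={$,c}  FOLLOW(A)={$,b,c}  FOLLOW(B)={$,b,c}  FOLLOW(C)={$,b,c}
[2] — fixpoint
  FOLLOW(S)={$,c}  FOLLOW(A)={$,b,c}  FOLLOW(B)={$,b,c}  FOLLOW(C)={$,b,c}

FOLLOW(A) = ["$", "b", "c"]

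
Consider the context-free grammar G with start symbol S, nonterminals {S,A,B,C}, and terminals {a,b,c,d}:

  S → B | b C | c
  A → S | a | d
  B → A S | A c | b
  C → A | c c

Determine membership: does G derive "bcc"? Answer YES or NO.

CNF form of G:
  S -> A S | A T0 | T1 C | b | c
  A -> A S | A T0 | T1 C | a | b | c | d
  B -> A S | A T0 | b
  C -> A S | A T0 | T0 T0 | T1 C | a | b | c | d
  T0 -> c
  T1 -> b

CYK table (by increasing span):
  [0..0]={A,B,C,S,T1}  "b"  orig:{A,B,C,S}
  [1..1]={A,C,S,T0}  "c"  orig:{A,C,S}
  [2..2]={A,C,S,T0}  "c"  orig:{A,C,S}
  [0..1]={A,B,C,S}  "bc"
  [1..2]={A,B,C,S}  "cc"
  [0..2]={A,B,C,S}  "bcc"

S ∈ T[0,2] ⇒ YES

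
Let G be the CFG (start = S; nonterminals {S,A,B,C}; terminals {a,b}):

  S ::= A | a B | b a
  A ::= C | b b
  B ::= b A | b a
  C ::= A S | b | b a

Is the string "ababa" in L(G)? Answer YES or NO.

Convert to CNF:
  S -> A S | T0 T0 | T0 T1 | T1 B | b
  A -> A S | T0 T0 | T0 T1 | b
  B -> T0 A | T0 T1
  C -> A S | T0 T1 | b
  T0 -> b
  T1 -> a

CYK table (by increasing span):
  cell(0,0) a: {T1}  orig:{}
  cell(1,1) b: {A,C,S,T0}  orig:{A,C,S}
  cell(2,2) a: {T1}  orig:{}
  cell(3,3) b: {A,C,S,T0}  orig:{A,C,S}
  cell(4,4) a: {T1}  orig:{}
  cell(0,1) ab: ∅
  cell(1,2) ba: {A,B,C,S}
  cell(2,3) ab: ∅
  cell(3,4) ba: {A,B,C,S}
  cell(0,2) aba: {S}
  cell(1,3) bab: {A,C,S}
  cell(2,4) aba: {S}
  cell(0,3) abab: ∅
  cell(1,4) baba: {A,C,S}
  cell(0,4) ababa: ∅

S ∉ T[0,4] ⇒ NO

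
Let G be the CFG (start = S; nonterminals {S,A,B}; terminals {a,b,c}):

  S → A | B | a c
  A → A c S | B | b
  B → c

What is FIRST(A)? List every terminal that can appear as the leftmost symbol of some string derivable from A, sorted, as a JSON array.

Compute FIRST by fixpoint:
round 1:
  A via A→b: +{b}
  B via B→c: +{c}
  S via S→A: +{b}
  S via S→B: +{c}
  S via S→a c: +{a}
  S: {a,b,c}  A: {b}  B: {c}
round 2:
  A via A→B: +{c}
  S: {a,b,c}  A: {b,c}  B: {c}
round 3: done
  S: {a,b,c}  A: {b,c}  B: {c}

FIRST(A) = ["b", "c"]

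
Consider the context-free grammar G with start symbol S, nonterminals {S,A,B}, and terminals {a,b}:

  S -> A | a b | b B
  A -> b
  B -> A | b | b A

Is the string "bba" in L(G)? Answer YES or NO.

CNF form of G:
  S -> T0 B | T1 T0 | b
  A -> b
  B -> T0 A | b
  T0 -> b
  T1 -> a

CYK table (by increasing span):
  T[0,0] 'b' = {A,B,S,T0}  orig:{A,B,S}
  T[1,1] 'b' = {A,B,S,T0}  orig:{A,B,S}
  T[2,2] 'a' = {T1}  orig:{}
  T[0,1] 'bb' = {B,S}
  T[1,2] 'ba' = ∅
  T[0,2] 'bba' = ∅

S ∉ T[0,2] ⇒ NO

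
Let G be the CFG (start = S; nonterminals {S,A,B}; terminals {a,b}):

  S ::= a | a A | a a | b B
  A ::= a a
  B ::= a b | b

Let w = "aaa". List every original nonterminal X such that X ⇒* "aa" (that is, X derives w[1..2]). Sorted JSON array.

CNF form of G:
  S -> T0 A | T0 T0 | T1 B | a
  A -> T0 T0
  B -> T0 T1 | b
  T0 -> a
  T1 -> b

Fill CYK table bottom-up, restricted to cells inside w[1..2]:
  [1..1]={S,T0}  "a"  orig:{S}
  [2..2]={S,T0}  "a"  orig:{S}
  [1..2]={A,S}  "aa"

Original NTs in T[1,2] deriving "aa": ["A", "S"]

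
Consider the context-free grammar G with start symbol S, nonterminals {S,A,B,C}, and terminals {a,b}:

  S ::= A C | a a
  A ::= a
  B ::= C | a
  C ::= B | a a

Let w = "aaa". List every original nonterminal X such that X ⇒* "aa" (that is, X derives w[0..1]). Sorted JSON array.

CNF form of G:
  S -> A C | T0 T0
  A -> a
  B -> T0 T0 | a
  C -> T0 T0 | a
  T0 -> a

CYK table (by increasing span) — only the sub-triangle for w[0..1]:
  cell(0,0) a: {A,B,C,T0}  orig:{A,B,C}
  cell(1,1) a: {A,B,C,T0}  orig:{A,B,C}
  cell(0,1) aa: {B,C,S}

Original NTs in T[0,1] deriving "aa": ["B", "C", "S"]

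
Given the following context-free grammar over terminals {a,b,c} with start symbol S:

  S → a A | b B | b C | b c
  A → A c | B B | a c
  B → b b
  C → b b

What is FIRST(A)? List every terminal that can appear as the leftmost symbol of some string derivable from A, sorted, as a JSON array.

FIRST sets, iterate to fixpoint:
pass 1:
  A via A→a c: +{a}
  B via B→b b: +{b}
  C via C→b b: +{b}
  S via S→a A: +{a}
  S via S→b B: +{b}
  FIRST[S]={a,b}  FIRST[A]={a}  FIRST[B]={b}  FIRST[C]={b}
pass 2:
  A via A→B B: +{b}
  FIRST[S]={a,b}  FIRST[A]={a,b}  FIRST[B]={b}  FIRST[C]={b}
pass 3: done
  FIRST[S]={a,b}  FIRST[A]={a,b}  FIRST[B]={b}  FIRST[C]={b}

FIRST(A) = ["a", "b"]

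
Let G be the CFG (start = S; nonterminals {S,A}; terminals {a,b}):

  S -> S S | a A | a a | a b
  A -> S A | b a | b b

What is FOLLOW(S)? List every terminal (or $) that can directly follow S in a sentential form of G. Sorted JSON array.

FIRST sets, iterate to fixpoint:
iter 1:
  A via A→b a: +{b}
  S via S→a A: +{a}
  S: {a}  A: {b}
iter 2:
  A via A→S A: +{a}
  S: {a}  A: {a,b}
iter 3: — fixpoint
  S: {a}  A: {a,b}

FOLLOW sets:
seed FOLLOW(S) with $
pass 1:
  A→S A: FOLLOW(S) ⊇ FIRST(A) = {a,b}; new: +{a,b}
  S→a A: FOLLOW(A) ⊇ FOLLOW(S) ⊇ {$,a,b}; new: +{$,a,b}
  FOLLOW[S]={$,a,b}  FOLLOW[A]={$,a,b}
pass 2: — fixpoint
  FOLLOW[S]={$,a,b}  FOLLOW[A]={$,a,b}

FOLLOW(S) = ["$", "a", "b"]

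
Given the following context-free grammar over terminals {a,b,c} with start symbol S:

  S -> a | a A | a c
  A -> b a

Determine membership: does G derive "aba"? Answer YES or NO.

Convert to CNF:
  S -> T1 A | T1 T2 | a
  A -> T0 T1
  T0 -> b
  T1 -> a
  T2 -> c

CYK table (by increasing span):
  [0..0]={S,T1}  "a"  orig:{S}
  [1..1]={T0}  "b"  orig:{}
  [2..2]={S,T1}  "a"  orig:{S}
  [0..1]=∅  "ab"
  [1..2]={A}  "ba"
  [0..2]={S}  "aba"

S ∈ T[0,2] ⇒ YES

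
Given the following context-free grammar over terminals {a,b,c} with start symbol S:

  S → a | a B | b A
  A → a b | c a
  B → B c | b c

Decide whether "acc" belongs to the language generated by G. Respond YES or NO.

CNF form of G:
  S -> T0 B | T1 A | a
  A -> T0 T1 | T2 T0
  B -> B T2 | T1 T2
  T0 -> a
  T1 -> b
  T2 -> c

CYK fill:
  [0..0]={S,T0}  "a"  orig:{S}
  [1..1]={T2}  "c"  orig:{}
  [2..2]={T2}  "c"  orig:{}
  [0..1]=∅  "ac"
  [1..2]=∅  "cc"
  [0..2]=∅  "acc"

S ∉ T[0,2] ⇒ NO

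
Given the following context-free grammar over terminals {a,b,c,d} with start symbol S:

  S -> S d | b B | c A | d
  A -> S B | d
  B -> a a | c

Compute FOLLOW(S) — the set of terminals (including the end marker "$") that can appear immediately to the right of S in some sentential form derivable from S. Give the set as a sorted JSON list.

FIRST iteration:
iter 1:
  A via A→d: +{d}
  B via B→a a: +{a}
  B via B→c: +{c}
  S via S→b B: +{b}
  S via S→c A: +{c}
  S via S→d: +{d}
  FIRST(S)={b,c,d}  FIRST(A)={d}  FIRST(B)={a,c}
iter 2:
  A via A→S B: +{b,c}
  FIRST(S)={b,c,d}  FIRST(A)={b,c,d}  FIRST(B)={a,c}
iter 3: done
  FIRST(S)={b,c,d}  FIRST(A)={b,c,d}  FIRST(B)={a,c}

FOLLOW iteration:
seed FOLLOW(S) with $
[1]
  A→S B: FOLLOW(S) ⊇ FIRST(B) = {a,c}; new: +{a,c}
  S→S d: FOLLOW(S) ⊇ FIRST(d) = {d}; new: +{d}
  S→b B: FOLLOW(B) ⊇ FOLLOW(S) ⊇ {$,a,c,d}; new: +{$,a,c,d}
  S→c A: FOLLOW(A) ⊇ FOLLOW(S) ⊇ {$,a,c,d}; new: +{$,a,c,d}
  FOLLOW(S)={$,a,c,d}  FOLLOW(A)={$,a,c,d}  FOLLOW(B)={$,a,c,d}
[2] — fixpoint
  FOLLOW(S)={$,a,c,d}  FOLLOW(A)={$,a,c,d}  FOLLOW(B)={$,a,c,d}

FOLLOW(S) = ["$", "a", "c", "d"]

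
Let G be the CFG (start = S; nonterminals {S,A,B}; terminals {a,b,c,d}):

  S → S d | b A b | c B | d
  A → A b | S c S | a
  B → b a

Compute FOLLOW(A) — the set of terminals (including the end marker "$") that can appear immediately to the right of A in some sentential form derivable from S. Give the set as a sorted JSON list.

FIRST sets, iterate to fixpoint:
pass 1:
  A via A→a: +{a}
  B via B→b a: +{b}
  S via S→b A b: +{b}
  S via S→c B: +{c}
  S via S→d: +{d}
  S: {b,c,d}  A: {a}  B: {b}
pass 2:
  A via A→S c S: +{b,c,d}
  S: {b,c,d}  A: {a,b,c,d}  B: {b}
pass 3: (no change)
  S: {b,c,d}  A: {a,b,c,d}  B: {b}

Compute FOLLOW by fixpoint:
FOLLOW(S) := {$}
pass 1:
  A→A b: FOLLOW(A) ⊇ FIRST(b) = {b}; new: +{b}
  A→S c S: FOLLOW(S) ⊇ FIRST(c) = {c}; new: +{c}
  A→S c S: FOLLOW(S) ⊇ FOLLOW(A) ⊇ {b}; new: +{b}
  S→S d: FOLLOW(S) ⊇ FIRST(d) = {d}; new: +{d}
  S→c B: FOLLOW(B) ⊇ FOLLOW(S) ⊇ {$,b,c,d}; new: +{$,b,c,d}
  FOLLOW(S)={$,b,c,d}  FOLLOW(A)={b}  FOLLOW(B)={$,b,c,d}
pass 2: (stable)
  FOLLOW(S)={$,b,c,d}  FOLLOW(A)={b}  FOLLOW(B)={$,b,c,d}

FOLLOW(A) = ["b"]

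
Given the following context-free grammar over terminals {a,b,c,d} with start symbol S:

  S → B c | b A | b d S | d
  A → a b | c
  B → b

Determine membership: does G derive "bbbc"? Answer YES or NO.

Convert to CNF:
  S -> B T2 | T1 A | T1 X4 | d
  A -> T0 T1 | c
  B -> b
  T0 -> a
  T1 -> b
  T2 -> c
  T3 -> d
  X4 -> T3 S

CYK table (by increasing span):
  cell(0,0) b: {B,T1}  orig:{B}
  cell(1,1) b: {B,T1}  orig:{B}
  cell(2,2) b: {B,T1}  orig:{B}
  cell(3,3) c: {A,T2}  orig:{A}
  cell(0,1) bb: ∅
  cell(1,2) bb: ∅
  cell(2,3) bc: {S}
  cell(0,2) bbb: ∅
  cell(1,3) bbc: ∅
  cell(0,3) bbbc: ∅

S ∉ T[0,3] ⇒ NO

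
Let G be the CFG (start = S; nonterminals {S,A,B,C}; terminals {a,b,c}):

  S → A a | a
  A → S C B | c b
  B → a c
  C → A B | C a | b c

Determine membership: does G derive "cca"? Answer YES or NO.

Convert to CNF:
  S -> A T2 | a
  A -> S X3 | T0 T1
  B -> T2 T0
  C -> A B | C T2 | T1 T0
  T0 -> c
  T1 -> b
  T2 -> a
  X3 -> C B

CYK fill:
  [0..0]={T0}  "c"  orig:{}
  [1..1]={T0}  "c"  orig:{}
  [2..2]={S,T2}  "a"  orig:{S}
  [0..1]=∅  "cc"
  [1..2]=∅  "ca"
  [0..2]=∅  "cca"

S ∉ T[0,2] ⇒ NO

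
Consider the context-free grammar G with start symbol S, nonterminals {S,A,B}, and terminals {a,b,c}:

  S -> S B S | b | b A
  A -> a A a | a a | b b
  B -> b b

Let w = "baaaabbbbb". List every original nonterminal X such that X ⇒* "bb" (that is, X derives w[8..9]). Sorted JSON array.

CNF form of G:
  S -> S X3 | T1 A | b
  A -> T0 T0 | T0 X2 | T1 T1
  B -> T1 T1
  T0 -> a
  T1 -> b
  X2 -> A T0
  X3 -> B S

Fill CYK table bottom-up, restricted to cells inside w[8..9]:
  [8..8]={S,T1}  "b"  orig:{S}
  [9..9]={S,T1}  "b"  orig:{S}
  [8..9]={A,B}  "bb"

Original NTs in T[8,9] deriving "bb": ["A", "B"]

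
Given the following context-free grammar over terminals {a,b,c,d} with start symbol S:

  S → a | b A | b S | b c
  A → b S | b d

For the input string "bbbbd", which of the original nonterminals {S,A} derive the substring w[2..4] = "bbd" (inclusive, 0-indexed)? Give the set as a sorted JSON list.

Convert to CNF:
  S -> T0 A | T0 S | T0 T2 | a
  A -> T0 S | T0 T1
  T0 -> b
  T1 -> d
  T2 -> c

Fill CYK table bottom-up (cells [i..j] with 2 ≤ i ≤ j ≤ 4 only):
  [2..2]={T0}  "b"  orig:{}
  [3..3]={T0}  "b"  orig:{}
  [4..4]={T1}  "d"  orig:{}
  [2..3]=∅  "bb"
  [3..4]={A}  "bd"
  [2..4]={S}  "bbd"

Original NTs in T[2,4] deriving "bbd": ["S"]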